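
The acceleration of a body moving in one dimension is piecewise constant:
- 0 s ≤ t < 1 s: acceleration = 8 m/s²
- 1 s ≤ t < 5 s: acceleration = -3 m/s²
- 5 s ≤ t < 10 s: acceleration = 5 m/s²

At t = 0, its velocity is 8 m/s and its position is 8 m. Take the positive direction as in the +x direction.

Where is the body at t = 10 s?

On each constant-a segment, Δv = aΔt and Δx = v₀Δt + ½aΔt²; chain segment to segment.
0–1 s: v starts 8 m/s; Δx = 8·1 + ½·8·1² = 12 m; v ends 16 m/s.
1–5 s: v starts 16 m/s; Δx = 16·4 + ½·-3·4² = 40 m; v ends 4 m/s.
5–10 s: v starts 4 m/s; Δx = 4·5 + ½·5·5² = 82.5 m; v ends 29 m/s.
x(10) = 8 + Σ Δx = 142.5 m.

142.5 m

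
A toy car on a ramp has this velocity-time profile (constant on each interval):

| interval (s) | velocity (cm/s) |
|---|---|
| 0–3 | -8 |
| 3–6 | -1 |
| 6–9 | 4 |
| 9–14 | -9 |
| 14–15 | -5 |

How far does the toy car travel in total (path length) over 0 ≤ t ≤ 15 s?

Total distance travelled is ∫|v| dt — sum the magnitudes of each area piece.
0–3 s: |-8| × 3 = 24 cm
3–6 s: |-1| × 3 = 3 cm
6–9 s: |4| × 3 = 12 cm
9–14 s: |-9| × 5 = 45 cm
14–15 s: |-5| × 1 = 5 cm
Total distance = 89 cm

89 cm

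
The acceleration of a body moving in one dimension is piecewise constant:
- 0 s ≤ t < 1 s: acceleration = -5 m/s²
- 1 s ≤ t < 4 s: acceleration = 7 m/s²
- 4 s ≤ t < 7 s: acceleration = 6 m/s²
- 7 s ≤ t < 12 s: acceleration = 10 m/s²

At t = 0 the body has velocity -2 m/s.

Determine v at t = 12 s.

82 m/s

Δv equals the area under the a-t graph; then v = v₀ + Δv.
0–1 s: -5 × 1 = -5 m/s
1–4 s: 7 × 3 = 21 m/s
4–7 s: 6 × 3 = 18 m/s
7–12 s: 10 × 5 = 50 m/s
Δv = 84 m/s, so v(12) = -2 + (84) = 82 m/s.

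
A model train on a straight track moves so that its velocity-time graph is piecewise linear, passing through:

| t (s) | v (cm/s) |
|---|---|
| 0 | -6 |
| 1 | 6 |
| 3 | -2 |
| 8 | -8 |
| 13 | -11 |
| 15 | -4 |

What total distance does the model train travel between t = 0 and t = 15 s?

Total distance travelled is ∫|v| dt — sum the magnitudes of each area piece.
0–1 s: v = 0 at t = 0.5 s; triangle areas 1.5 + 1.5 = 3 cm
1–3 s: v = 0 at t = 2.5 s; triangle areas 4.5 + 0.5 = 5 cm
3–8 s: |½(-2 + -8)(5)| = 25 cm
8–13 s: |½(-8 + -11)(5)| = 47.5 cm
13–15 s: |½(-11 + -4)(2)| = 15 cm
Total distance = 95.5 cm

95.5 cm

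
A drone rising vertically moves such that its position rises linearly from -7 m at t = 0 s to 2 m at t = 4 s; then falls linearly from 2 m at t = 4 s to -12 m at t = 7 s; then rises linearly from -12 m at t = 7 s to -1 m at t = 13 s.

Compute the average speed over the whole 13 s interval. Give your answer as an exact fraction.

Average speed = (total path length)/(elapsed time); on a piecewise-linear x-t graph the path length is Σ|Δx|.
0–4 s: |Δx| = |2 − -7| = 9 m
4–7 s: |Δx| = |-12 − 2| = 14 m
7–13 s: |Δx| = |-1 − -12| = 11 m
Total path = 34 m; average speed = 34/13 = 34/13 m/s.

34/13 m/s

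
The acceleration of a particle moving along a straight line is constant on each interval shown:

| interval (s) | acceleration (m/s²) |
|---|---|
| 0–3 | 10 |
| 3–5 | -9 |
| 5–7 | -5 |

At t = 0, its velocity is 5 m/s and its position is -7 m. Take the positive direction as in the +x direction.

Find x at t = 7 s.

129 m

On each constant-a segment, Δv = aΔt and Δx = v₀Δt + ½aΔt²; chain segment to segment.
0–3 s: v starts 5 m/s; Δx = 5·3 + ½·10·3² = 60 m; v ends 35 m/s.
3–5 s: v starts 35 m/s; Δx = 35·2 + ½·-9·2² = 52 m; v ends 17 m/s.
5–7 s: v starts 17 m/s; Δx = 17·2 + ½·-5·2² = 24 m; v ends 7 m/s.
x(7) = -7 + Σ Δx = 129 m.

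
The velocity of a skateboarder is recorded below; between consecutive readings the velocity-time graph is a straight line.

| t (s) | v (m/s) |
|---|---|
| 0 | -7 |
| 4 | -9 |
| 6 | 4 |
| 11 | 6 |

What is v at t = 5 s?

-2.5 m/s

On 4–6 s the graph is linear from -9 to 4 m/s: v(5) = -9 + (4 − -9)·(5 − 4)/(6 − 4) = -2.5 m/s.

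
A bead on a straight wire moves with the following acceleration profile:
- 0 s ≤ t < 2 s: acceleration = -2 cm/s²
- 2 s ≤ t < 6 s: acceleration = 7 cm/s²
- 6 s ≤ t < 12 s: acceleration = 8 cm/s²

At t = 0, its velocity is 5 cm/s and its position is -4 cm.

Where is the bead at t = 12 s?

380 cm

On each constant-a segment, Δv = aΔt and Δx = v₀Δt + ½aΔt²; chain segment to segment.
0–2 s: v starts 5 cm/s; Δx = 5·2 + ½·-2·2² = 6 cm; v ends 1 cm/s.
2–6 s: v starts 1 cm/s; Δx = 1·4 + ½·7·4² = 60 cm; v ends 29 cm/s.
6–12 s: v starts 29 cm/s; Δx = 29·6 + ½·8·6² = 318 cm; v ends 77 cm/s.
x(12) = -4 + Σ Δx = 380 cm.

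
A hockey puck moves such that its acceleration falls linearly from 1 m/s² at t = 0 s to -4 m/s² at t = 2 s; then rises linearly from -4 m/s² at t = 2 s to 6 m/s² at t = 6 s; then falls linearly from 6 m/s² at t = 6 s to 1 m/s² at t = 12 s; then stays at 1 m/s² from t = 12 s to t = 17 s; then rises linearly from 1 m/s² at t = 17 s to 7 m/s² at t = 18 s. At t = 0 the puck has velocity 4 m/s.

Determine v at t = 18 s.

35 m/s

Δv equals the area under the a-t graph; then v = v₀ + Δv.
0–2 s: ½(1 + -4)(2) = -3 m/s
2–6 s: ½(-4 + 6)(4) = 4 m/s
6–12 s: ½(6 + 1)(6) = 21 m/s
12–17 s: 1 × 5 = 5 m/s
17–18 s: ½(1 + 7)(1) = 4 m/s
Δv = 31 m/s, so v(18) = 4 + (31) = 35 m/s.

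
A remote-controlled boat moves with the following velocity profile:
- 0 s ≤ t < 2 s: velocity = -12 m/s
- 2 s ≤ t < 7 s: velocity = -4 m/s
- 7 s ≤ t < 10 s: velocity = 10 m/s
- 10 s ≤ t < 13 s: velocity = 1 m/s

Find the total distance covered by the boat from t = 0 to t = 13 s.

Distance (not displacement) is the total path length: add the absolute areas under v-t.
0–2 s: |-12| × 2 = 24 m
2–7 s: |-4| × 5 = 20 m
7–10 s: |10| × 3 = 30 m
10–13 s: |1| × 3 = 3 m
Total distance = 77 m

77 m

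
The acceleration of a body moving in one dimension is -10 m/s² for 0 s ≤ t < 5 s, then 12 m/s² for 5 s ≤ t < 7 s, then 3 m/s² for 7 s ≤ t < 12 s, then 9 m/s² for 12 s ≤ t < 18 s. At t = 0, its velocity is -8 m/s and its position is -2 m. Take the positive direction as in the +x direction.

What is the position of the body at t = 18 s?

On each constant-a segment, Δv = aΔt and Δx = v₀Δt + ½aΔt²; chain segment to segment.
0–5 s: v starts -8 m/s; Δx = -8·5 + ½·-10·5² = -165 m; v ends -58 m/s.
5–7 s: v starts -58 m/s; Δx = -58·2 + ½·12·2² = -92 m; v ends -34 m/s.
7–12 s: v starts -34 m/s; Δx = -34·5 + ½·3·5² = -132.5 m; v ends -19 m/s.
12–18 s: v starts -19 m/s; Δx = -19·6 + ½·9·6² = 48 m; v ends 35 m/s.
x(18) = -2 + Σ Δx = -343.5 m.

-343.5 m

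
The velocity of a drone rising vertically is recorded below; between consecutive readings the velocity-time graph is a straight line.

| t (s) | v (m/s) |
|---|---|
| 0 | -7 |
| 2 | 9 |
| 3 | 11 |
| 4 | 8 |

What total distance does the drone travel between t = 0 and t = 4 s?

27.625 m

Total distance travelled is ∫|v| dt — sum the magnitudes of each area piece.
0–2 s: v = 0 at t = 0.875 s; triangle areas 3.0625 + 5.0625 = 8.125 m
2–3 s: |½(9 + 11)(1)| = 10 m
3–4 s: |½(11 + 8)(1)| = 9.5 m
Total distance = 27.625 m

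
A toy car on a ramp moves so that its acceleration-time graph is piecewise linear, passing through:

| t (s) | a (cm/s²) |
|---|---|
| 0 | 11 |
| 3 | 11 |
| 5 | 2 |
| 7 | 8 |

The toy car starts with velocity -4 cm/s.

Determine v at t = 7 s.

Δv equals the area under the a-t graph; then v = v₀ + Δv.
0–3 s: 11 × 3 = 33 cm/s
3–5 s: ½(11 + 2)(2) = 13 cm/s
5–7 s: ½(2 + 8)(2) = 10 cm/s
Δv = 56 cm/s, so v(7) = -4 + (56) = 52 cm/s.

52 cm/s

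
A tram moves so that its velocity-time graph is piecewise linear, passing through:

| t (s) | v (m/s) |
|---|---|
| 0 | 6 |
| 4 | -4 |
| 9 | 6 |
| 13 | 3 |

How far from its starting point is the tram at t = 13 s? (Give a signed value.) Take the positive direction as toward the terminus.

Net displacement equals the area under the velocity-time graph (areas below the axis count negative).
0–4 s: ½(6 + -4)(4) = 4 m
4–9 s: ½(-4 + 6)(5) = 5 m
9–13 s: ½(6 + 3)(4) = 18 m
Net displacement = 27 m

27 m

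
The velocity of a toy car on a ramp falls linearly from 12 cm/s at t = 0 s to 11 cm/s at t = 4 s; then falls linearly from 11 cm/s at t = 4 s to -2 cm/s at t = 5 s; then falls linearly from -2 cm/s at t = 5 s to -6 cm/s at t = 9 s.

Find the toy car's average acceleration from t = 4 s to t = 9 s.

Average acceleration = Δv/Δt = (-6 − 11)/(9 − 4) = -3.4 cm/s².

-3.4 cm/s²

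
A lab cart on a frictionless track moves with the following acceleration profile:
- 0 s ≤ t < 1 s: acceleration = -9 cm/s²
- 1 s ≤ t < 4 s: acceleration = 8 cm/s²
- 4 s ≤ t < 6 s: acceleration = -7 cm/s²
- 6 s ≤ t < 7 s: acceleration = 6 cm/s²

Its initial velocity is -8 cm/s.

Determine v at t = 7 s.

-1 cm/s

Δv equals the area under the a-t graph; then v = v₀ + Δv.
0–1 s: -9 × 1 = -9 cm/s
1–4 s: 8 × 3 = 24 cm/s
4–6 s: -7 × 2 = -14 cm/s
6–7 s: 6 × 1 = 6 cm/s
Δv = 7 cm/s, so v(7) = -8 + (7) = -1 cm/s.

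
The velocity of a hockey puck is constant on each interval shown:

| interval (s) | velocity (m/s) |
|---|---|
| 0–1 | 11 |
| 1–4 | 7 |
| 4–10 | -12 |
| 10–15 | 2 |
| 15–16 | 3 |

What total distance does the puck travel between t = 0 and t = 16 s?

Distance (not displacement) is the total path length: add the absolute areas under v-t.
0–1 s: |11| × 1 = 11 m
1–4 s: |7| × 3 = 21 m
4–10 s: |-12| × 6 = 72 m
10–15 s: |2| × 5 = 10 m
15–16 s: |3| × 1 = 3 m
Total distance = 117 m

117 m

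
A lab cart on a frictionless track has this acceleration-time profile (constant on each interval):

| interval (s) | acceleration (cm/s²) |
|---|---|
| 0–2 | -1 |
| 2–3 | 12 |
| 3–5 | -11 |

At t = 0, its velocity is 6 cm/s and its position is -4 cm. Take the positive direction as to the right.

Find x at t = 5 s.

On each constant-a segment, Δv = aΔt and Δx = v₀Δt + ½aΔt²; chain segment to segment.
0–2 s: v starts 6 cm/s; Δx = 6·2 + ½·-1·2² = 10 cm; v ends 4 cm/s.
2–3 s: v starts 4 cm/s; Δx = 4·1 + ½·12·1² = 10 cm; v ends 16 cm/s.
3–5 s: v starts 16 cm/s; Δx = 16·2 + ½·-11·2² = 10 cm; v ends -6 cm/s.
x(5) = -4 + Σ Δx = 26 cm.

26 cm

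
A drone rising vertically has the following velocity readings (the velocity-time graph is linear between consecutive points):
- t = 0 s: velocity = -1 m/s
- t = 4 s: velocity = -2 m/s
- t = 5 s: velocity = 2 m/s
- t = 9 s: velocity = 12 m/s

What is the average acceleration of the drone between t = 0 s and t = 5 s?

Average acceleration = Δv/Δt = (2 − -1)/(5 − 0) = 0.6 m/s².

0.6 m/s²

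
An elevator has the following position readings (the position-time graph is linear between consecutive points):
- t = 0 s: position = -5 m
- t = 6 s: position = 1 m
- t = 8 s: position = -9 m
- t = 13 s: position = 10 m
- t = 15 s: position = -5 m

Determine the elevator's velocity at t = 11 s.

3.8 m/s

Velocity is the slope of the x-t graph on 8–13 s: (10 − -9)/(13 − 8) = 3.8 m/s.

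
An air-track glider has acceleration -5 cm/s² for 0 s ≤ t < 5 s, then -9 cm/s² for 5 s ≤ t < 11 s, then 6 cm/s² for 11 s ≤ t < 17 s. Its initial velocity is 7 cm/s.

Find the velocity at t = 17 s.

Δv equals the area under the a-t graph; then v = v₀ + Δv.
0–5 s: -5 × 5 = -25 cm/s
5–11 s: -9 × 6 = -54 cm/s
11–17 s: 6 × 6 = 36 cm/s
Δv = -43 cm/s, so v(17) = 7 + (-43) = -36 cm/s.

-36 cm/s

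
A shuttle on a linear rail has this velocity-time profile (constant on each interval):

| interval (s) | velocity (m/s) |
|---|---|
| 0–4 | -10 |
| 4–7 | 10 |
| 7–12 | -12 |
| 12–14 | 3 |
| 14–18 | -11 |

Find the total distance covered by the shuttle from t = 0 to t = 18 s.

Total distance travelled is ∫|v| dt — sum the magnitudes of each area piece.
0–4 s: |-10| × 4 = 40 m
4–7 s: |10| × 3 = 30 m
7–12 s: |-12| × 5 = 60 m
12–14 s: |3| × 2 = 6 m
14–18 s: |-11| × 4 = 44 m
Total distance = 180 m

180 m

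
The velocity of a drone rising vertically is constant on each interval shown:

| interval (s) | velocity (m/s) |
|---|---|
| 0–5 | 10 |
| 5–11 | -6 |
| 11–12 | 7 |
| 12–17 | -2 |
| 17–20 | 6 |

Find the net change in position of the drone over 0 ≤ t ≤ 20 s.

29 m

Net displacement equals the area under the velocity-time graph (areas below the axis count negative).
0–5 s: 10 × 5 = 50 m
5–11 s: -6 × 6 = -36 m
11–12 s: 7 × 1 = 7 m
12–17 s: -2 × 5 = -10 m
17–20 s: 6 × 3 = 18 m
Net displacement = 29 m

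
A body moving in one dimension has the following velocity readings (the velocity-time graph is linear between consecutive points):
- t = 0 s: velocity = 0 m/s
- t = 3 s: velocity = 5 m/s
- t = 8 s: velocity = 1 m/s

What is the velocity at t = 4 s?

4.2 m/s

On 3–8 s the graph is linear from 5 to 1 m/s: v(4) = 5 + (1 − 5)·(4 − 3)/(8 − 3) = 4.2 m/s.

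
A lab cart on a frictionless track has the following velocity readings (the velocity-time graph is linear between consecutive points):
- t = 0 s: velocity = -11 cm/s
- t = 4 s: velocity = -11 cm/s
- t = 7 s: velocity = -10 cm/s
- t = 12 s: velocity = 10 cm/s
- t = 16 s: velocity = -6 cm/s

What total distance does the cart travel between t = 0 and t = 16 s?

Total distance travelled is ∫|v| dt — sum the magnitudes of each area piece.
0–4 s: |-11| × 4 = 44 cm
4–7 s: |½(-11 + -10)(3)| = 31.5 cm
7–12 s: v = 0 at t = 9.5 s; triangle areas 12.5 + 12.5 = 25 cm
12–16 s: v = 0 at t = 14.5 s; triangle areas 12.5 + 4.5 = 17 cm
Total distance = 117.5 cm

117.5 cm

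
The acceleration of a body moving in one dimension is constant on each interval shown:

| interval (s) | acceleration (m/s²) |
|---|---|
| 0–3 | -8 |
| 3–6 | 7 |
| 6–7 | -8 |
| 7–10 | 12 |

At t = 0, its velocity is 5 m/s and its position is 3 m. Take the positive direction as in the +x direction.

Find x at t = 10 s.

On each constant-a segment, Δv = aΔt and Δx = v₀Δt + ½aΔt²; chain segment to segment.
0–3 s: v starts 5 m/s; Δx = 5·3 + ½·-8·3² = -21 m; v ends -19 m/s.
3–6 s: v starts -19 m/s; Δx = -19·3 + ½·7·3² = -25.5 m; v ends 2 m/s.
6–7 s: v starts 2 m/s; Δx = 2·1 + ½·-8·1² = -2 m; v ends -6 m/s.
7–10 s: v starts -6 m/s; Δx = -6·3 + ½·12·3² = 36 m; v ends 30 m/s.
x(10) = 3 + Σ Δx = -9.5 m.

-9.5 m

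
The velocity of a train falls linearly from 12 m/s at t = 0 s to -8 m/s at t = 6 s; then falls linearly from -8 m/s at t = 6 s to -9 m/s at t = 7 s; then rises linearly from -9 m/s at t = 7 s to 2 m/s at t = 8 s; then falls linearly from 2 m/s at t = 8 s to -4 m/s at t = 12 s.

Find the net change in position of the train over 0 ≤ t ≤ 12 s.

Net displacement equals the area under the velocity-time graph (areas below the axis count negative).
0–6 s: ½(12 + -8)(6) = 12 m
6–7 s: ½(-8 + -9)(1) = -8.5 m
7–8 s: ½(-9 + 2)(1) = -3.5 m
8–12 s: ½(2 + -4)(4) = -4 m
Net displacement = -4 m

-4 m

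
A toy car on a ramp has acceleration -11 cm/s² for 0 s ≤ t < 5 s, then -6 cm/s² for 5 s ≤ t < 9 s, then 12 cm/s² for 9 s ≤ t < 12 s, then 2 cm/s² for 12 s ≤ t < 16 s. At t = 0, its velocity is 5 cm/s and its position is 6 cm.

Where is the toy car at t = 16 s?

-658.5 cm

On each constant-a segment, Δv = aΔt and Δx = v₀Δt + ½aΔt²; chain segment to segment.
0–5 s: v starts 5 cm/s; Δx = 5·5 + ½·-11·5² = -112.5 cm; v ends -50 cm/s.
5–9 s: v starts -50 cm/s; Δx = -50·4 + ½·-6·4² = -248 cm; v ends -74 cm/s.
9–12 s: v starts -74 cm/s; Δx = -74·3 + ½·12·3² = -168 cm; v ends -38 cm/s.
12–16 s: v starts -38 cm/s; Δx = -38·4 + ½·2·4² = -136 cm; v ends -30 cm/s.
x(16) = 6 + Σ Δx = -658.5 cm.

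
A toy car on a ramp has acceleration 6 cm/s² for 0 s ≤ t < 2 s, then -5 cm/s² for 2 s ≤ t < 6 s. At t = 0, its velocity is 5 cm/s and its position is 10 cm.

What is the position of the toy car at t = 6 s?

60 cm

On each constant-a segment, Δv = aΔt and Δx = v₀Δt + ½aΔt²; chain segment to segment.
0–2 s: v starts 5 cm/s; Δx = 5·2 + ½·6·2² = 22 cm; v ends 17 cm/s.
2–6 s: v starts 17 cm/s; Δx = 17·4 + ½·-5·4² = 28 cm; v ends -3 cm/s.
x(6) = 10 + Σ Δx = 60 cm.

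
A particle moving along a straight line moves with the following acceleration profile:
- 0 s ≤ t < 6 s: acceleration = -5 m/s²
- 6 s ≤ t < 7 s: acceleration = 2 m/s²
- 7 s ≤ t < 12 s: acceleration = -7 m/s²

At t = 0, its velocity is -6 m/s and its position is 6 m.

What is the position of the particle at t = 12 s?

-412.5 m

On each constant-a segment, Δv = aΔt and Δx = v₀Δt + ½aΔt²; chain segment to segment.
0–6 s: v starts -6 m/s; Δx = -6·6 + ½·-5·6² = -126 m; v ends -36 m/s.
6–7 s: v starts -36 m/s; Δx = -36·1 + ½·2·1² = -35 m; v ends -34 m/s.
7–12 s: v starts -34 m/s; Δx = -34·5 + ½·-7·5² = -257.5 m; v ends -69 m/s.
x(12) = 6 + Σ Δx = -412.5 m.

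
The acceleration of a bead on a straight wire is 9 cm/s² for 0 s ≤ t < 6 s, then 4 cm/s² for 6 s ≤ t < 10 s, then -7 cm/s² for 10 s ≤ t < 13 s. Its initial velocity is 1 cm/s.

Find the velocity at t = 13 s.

50 cm/s

Δv equals the area under the a-t graph; then v = v₀ + Δv.
0–6 s: 9 × 6 = 54 cm/s
6–10 s: 4 × 4 = 16 cm/s
10–13 s: -7 × 3 = -21 cm/s
Δv = 49 cm/s, so v(13) = 1 + (49) = 50 cm/s.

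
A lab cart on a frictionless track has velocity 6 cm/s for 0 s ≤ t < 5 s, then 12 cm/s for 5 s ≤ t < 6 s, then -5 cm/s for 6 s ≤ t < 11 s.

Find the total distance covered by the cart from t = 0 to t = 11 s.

Total distance travelled is ∫|v| dt — sum the magnitudes of each area piece.
0–5 s: |6| × 5 = 30 cm
5–6 s: |12| × 1 = 12 cm
6–11 s: |-5| × 5 = 25 cm
Total distance = 67 cm

67 cm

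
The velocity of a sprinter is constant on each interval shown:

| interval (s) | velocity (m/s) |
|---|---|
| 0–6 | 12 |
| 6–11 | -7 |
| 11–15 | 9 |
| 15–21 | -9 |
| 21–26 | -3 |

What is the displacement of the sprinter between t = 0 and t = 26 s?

Displacement is the signed area under the v-t curve.
0–6 s: 12 × 6 = 72 m
6–11 s: -7 × 5 = -35 m
11–15 s: 9 × 4 = 36 m
15–21 s: -9 × 6 = -54 m
21–26 s: -3 × 5 = -15 m
Net displacement = 4 m

4 m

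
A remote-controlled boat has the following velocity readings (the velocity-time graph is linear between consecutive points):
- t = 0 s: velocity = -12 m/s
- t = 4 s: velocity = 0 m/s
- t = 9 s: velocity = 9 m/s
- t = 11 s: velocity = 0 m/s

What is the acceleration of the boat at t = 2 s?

3 m/s²

Acceleration is the slope of the v-t graph on 0–4 s: (0 − -12)/(4 − 0) = 3 m/s².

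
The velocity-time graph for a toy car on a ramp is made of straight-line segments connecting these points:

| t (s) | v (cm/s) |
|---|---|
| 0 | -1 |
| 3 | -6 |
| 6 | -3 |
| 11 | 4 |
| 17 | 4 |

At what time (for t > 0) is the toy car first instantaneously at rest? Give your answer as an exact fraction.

t = 57/7 s

v changes sign on 6–11 s (from -3 to 4); the graph is linear there, so v = 0 at t = 6 + (3)·(11 − 6)/(4 − -3) = 57/7 s.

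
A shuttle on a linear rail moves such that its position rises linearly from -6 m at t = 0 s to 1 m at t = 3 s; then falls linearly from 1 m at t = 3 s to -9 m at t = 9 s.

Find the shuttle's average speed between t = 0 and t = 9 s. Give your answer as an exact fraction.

17/9 m/s

Average speed = (total path length)/(elapsed time); on a piecewise-linear x-t graph the path length is Σ|Δx|.
0–3 s: |Δx| = |1 − -6| = 7 m
3–9 s: |Δx| = |-9 − 1| = 10 m
Total path = 17 m; average speed = 17/9 = 17/9 m/s.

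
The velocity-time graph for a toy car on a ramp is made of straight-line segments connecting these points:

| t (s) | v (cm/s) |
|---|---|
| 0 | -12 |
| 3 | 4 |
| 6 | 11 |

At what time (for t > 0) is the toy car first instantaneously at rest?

v changes sign on 0–3 s (from -12 to 4); the graph is linear there, so v = 0 at t = 0 + (12)·(3 − 0)/(4 − -12) = 2.25 s.

t = 2.25 s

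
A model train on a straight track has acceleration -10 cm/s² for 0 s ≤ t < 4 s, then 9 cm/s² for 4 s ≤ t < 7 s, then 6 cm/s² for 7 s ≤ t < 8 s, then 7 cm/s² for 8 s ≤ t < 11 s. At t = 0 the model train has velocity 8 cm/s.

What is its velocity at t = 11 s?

Δv equals the area under the a-t graph; then v = v₀ + Δv.
0–4 s: -10 × 4 = -40 cm/s
4–7 s: 9 × 3 = 27 cm/s
7–8 s: 6 × 1 = 6 cm/s
8–11 s: 7 × 3 = 21 cm/s
Δv = 14 cm/s, so v(11) = 8 + (14) = 22 cm/s.

22 cm/s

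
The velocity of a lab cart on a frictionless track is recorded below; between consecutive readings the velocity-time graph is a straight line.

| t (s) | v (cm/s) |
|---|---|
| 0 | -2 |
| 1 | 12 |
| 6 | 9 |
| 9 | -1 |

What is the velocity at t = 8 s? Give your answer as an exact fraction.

7/3 cm/s

On 6–9 s the graph is linear from 9 to -1 cm/s: v(8) = 9 + (-1 − 9)·(8 − 6)/(9 − 6) = 7/3 cm/s.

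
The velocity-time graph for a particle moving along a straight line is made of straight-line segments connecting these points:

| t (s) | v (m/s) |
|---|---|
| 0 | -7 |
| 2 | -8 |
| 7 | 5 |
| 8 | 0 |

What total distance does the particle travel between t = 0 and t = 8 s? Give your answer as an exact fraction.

450/13 m

Distance (not displacement) is the total path length: add the absolute areas under v-t.
0–2 s: |½(-7 + -8)(2)| = 15 m
2–7 s: v = 0 at t = 66/13 s; triangle areas 160/13 + 125/26 = 445/26 m
7–8 s: |½(5 + 0)(1)| = 2.5 m
Total distance = 450/13 m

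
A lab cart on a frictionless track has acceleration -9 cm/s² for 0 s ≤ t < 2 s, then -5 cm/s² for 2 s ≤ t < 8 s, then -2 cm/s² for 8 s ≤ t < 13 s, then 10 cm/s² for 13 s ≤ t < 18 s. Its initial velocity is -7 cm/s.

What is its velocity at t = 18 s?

-15 cm/s

Δv equals the area under the a-t graph; then v = v₀ + Δv.
0–2 s: -9 × 2 = -18 cm/s
2–8 s: -5 × 6 = -30 cm/s
8–13 s: -2 × 5 = -10 cm/s
13–18 s: 10 × 5 = 50 cm/s
Δv = -8 cm/s, so v(18) = -7 + (-8) = -15 cm/s.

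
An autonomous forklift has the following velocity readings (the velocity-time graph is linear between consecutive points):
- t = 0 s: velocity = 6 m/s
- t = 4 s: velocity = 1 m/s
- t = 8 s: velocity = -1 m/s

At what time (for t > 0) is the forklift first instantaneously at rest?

v changes sign on 4–8 s (from 1 to -1); the graph is linear there, so v = 0 at t = 4 + (-1)·(8 − 4)/(-1 − 1) = 6 s.

t = 6 s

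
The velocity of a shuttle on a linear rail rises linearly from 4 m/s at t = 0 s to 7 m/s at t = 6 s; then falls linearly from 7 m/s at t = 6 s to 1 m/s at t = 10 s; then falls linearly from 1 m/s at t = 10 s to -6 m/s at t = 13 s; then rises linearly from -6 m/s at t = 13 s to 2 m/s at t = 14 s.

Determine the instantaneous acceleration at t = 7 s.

Acceleration is the slope of the v-t graph on 6–10 s: (1 − 7)/(10 − 6) = -1.5 m/s².

-1.5 m/s²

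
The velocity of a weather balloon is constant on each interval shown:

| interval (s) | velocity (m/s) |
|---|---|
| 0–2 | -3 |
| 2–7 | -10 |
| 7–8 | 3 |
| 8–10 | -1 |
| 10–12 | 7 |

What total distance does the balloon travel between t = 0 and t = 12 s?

Distance (not displacement) is the total path length: add the absolute areas under v-t.
0–2 s: |-3| × 2 = 6 m
2–7 s: |-10| × 5 = 50 m
7–8 s: |3| × 1 = 3 m
8–10 s: |-1| × 2 = 2 m
10–12 s: |7| × 2 = 14 m
Total distance = 75 m

75 m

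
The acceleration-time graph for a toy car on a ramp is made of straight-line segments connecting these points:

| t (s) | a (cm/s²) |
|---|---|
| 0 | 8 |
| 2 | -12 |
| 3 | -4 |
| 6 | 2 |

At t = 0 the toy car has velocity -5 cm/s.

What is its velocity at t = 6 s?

-20 cm/s

Δv equals the area under the a-t graph; then v = v₀ + Δv.
0–2 s: ½(8 + -12)(2) = -4 cm/s
2–3 s: ½(-12 + -4)(1) = -8 cm/s
3–6 s: ½(-4 + 2)(3) = -3 cm/s
Δv = -15 cm/s, so v(6) = -5 + (-15) = -20 cm/s.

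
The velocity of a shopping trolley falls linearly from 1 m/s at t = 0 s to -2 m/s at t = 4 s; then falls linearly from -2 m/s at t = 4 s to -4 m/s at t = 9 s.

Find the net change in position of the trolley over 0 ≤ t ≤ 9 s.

-17 m

Displacement is the signed area under the v-t curve.
0–4 s: ½(1 + -2)(4) = -2 m
4–9 s: ½(-2 + -4)(5) = -15 m
Net displacement = -17 m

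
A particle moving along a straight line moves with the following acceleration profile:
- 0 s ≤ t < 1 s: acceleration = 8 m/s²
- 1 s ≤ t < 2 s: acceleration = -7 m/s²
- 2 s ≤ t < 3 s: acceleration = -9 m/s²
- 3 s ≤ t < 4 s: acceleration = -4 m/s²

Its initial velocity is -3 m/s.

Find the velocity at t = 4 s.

-15 m/s

Δv equals the area under the a-t graph; then v = v₀ + Δv.
0–1 s: 8 × 1 = 8 m/s
1–2 s: -7 × 1 = -7 m/s
2–3 s: -9 × 1 = -9 m/s
3–4 s: -4 × 1 = -4 m/s
Δv = -12 m/s, so v(4) = -3 + (-12) = -15 m/s.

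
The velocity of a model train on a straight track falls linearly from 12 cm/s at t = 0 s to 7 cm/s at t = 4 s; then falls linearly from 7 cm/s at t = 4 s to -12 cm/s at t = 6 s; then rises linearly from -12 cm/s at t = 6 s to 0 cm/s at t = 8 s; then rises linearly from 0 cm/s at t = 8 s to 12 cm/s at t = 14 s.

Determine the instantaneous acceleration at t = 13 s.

Acceleration is the slope of the v-t graph on 8–14 s: (12 − 0)/(14 − 8) = 2 cm/s².

2 cm/s²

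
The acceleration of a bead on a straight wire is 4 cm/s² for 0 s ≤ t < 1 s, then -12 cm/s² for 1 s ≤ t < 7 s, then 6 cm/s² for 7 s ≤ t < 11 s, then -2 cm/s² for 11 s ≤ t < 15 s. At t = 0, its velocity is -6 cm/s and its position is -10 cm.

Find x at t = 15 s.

On each constant-a segment, Δv = aΔt and Δx = v₀Δt + ½aΔt²; chain segment to segment.
0–1 s: v starts -6 cm/s; Δx = -6·1 + ½·4·1² = -4 cm; v ends -2 cm/s.
1–7 s: v starts -2 cm/s; Δx = -2·6 + ½·-12·6² = -228 cm; v ends -74 cm/s.
7–11 s: v starts -74 cm/s; Δx = -74·4 + ½·6·4² = -248 cm; v ends -50 cm/s.
11–15 s: v starts -50 cm/s; Δx = -50·4 + ½·-2·4² = -216 cm; v ends -58 cm/s.
x(15) = -10 + Σ Δx = -706 cm.

-706 cm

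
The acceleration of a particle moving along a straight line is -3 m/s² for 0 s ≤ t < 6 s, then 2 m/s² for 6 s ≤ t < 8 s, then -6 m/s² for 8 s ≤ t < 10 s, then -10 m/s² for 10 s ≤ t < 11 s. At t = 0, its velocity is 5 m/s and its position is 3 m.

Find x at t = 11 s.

On each constant-a segment, Δv = aΔt and Δx = v₀Δt + ½aΔt²; chain segment to segment.
0–6 s: v starts 5 m/s; Δx = 5·6 + ½·-3·6² = -24 m; v ends -13 m/s.
6–8 s: v starts -13 m/s; Δx = -13·2 + ½·2·2² = -22 m; v ends -9 m/s.
8–10 s: v starts -9 m/s; Δx = -9·2 + ½·-6·2² = -30 m; v ends -21 m/s.
10–11 s: v starts -21 m/s; Δx = -21·1 + ½·-10·1² = -26 m; v ends -31 m/s.
x(11) = 3 + Σ Δx = -99 m.

-99 m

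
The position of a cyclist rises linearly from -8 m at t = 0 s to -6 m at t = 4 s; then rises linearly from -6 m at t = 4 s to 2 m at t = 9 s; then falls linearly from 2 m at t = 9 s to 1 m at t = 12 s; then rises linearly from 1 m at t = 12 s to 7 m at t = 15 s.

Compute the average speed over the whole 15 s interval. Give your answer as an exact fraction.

17/15 m/s

Average speed = (total path length)/(elapsed time); on a piecewise-linear x-t graph the path length is Σ|Δx|.
0–4 s: |Δx| = |-6 − -8| = 2 m
4–9 s: |Δx| = |2 − -6| = 8 m
9–12 s: |Δx| = |1 − 2| = 1 m
12–15 s: |Δx| = |7 − 1| = 6 m
Total path = 17 m; average speed = 17/15 = 17/15 m/s.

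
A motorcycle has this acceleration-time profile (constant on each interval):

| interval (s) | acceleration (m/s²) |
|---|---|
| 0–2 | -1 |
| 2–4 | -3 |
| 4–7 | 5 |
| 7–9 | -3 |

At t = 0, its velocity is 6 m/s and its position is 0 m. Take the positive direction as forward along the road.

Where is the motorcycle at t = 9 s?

48.5 m

On each constant-a segment, Δv = aΔt and Δx = v₀Δt + ½aΔt²; chain segment to segment.
0–2 s: v starts 6 m/s; Δx = 6·2 + ½·-1·2² = 10 m; v ends 4 m/s.
2–4 s: v starts 4 m/s; Δx = 4·2 + ½·-3·2² = 2 m; v ends -2 m/s.
4–7 s: v starts -2 m/s; Δx = -2·3 + ½·5·3² = 16.5 m; v ends 13 m/s.
7–9 s: v starts 13 m/s; Δx = 13·2 + ½·-3·2² = 20 m; v ends 7 m/s.
x(9) = 0 + Σ Δx = 48.5 m.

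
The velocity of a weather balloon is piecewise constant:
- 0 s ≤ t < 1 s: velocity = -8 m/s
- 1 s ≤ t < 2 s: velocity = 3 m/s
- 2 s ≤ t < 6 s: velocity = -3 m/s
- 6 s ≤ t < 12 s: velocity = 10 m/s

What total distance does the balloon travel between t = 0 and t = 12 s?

Total distance travelled is ∫|v| dt — sum the magnitudes of each area piece.
0–1 s: |-8| × 1 = 8 m
1–2 s: |3| × 1 = 3 m
2–6 s: |-3| × 4 = 12 m
6–12 s: |10| × 6 = 60 m
Total distance = 83 m

83 m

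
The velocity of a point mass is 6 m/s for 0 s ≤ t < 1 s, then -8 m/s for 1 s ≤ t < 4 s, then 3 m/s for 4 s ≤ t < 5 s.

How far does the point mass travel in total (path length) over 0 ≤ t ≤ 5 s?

Total distance travelled is ∫|v| dt — sum the magnitudes of each area piece.
0–1 s: |6| × 1 = 6 m
1–4 s: |-8| × 3 = 24 m
4–5 s: |3| × 1 = 3 m
Total distance = 33 m

33 m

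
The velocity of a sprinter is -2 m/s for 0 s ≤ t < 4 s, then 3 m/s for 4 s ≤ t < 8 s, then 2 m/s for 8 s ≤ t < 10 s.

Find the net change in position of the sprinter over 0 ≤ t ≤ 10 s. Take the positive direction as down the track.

8 m

Net displacement equals the area under the velocity-time graph (areas below the axis count negative).
0–4 s: -2 × 4 = -8 m
4–8 s: 3 × 4 = 12 m
8–10 s: 2 × 2 = 4 m
Net displacement = 8 m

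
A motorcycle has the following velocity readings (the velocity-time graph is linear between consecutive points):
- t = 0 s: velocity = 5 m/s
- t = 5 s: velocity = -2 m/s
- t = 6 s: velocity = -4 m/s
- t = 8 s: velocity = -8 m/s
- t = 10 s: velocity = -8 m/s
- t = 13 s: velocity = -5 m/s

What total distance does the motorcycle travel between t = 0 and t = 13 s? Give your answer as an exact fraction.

426/7 m

Total distance travelled is ∫|v| dt — sum the magnitudes of each area piece.
0–5 s: v = 0 at t = 25/7 s; triangle areas 125/14 + 10/7 = 145/14 m
5–6 s: |½(-2 + -4)(1)| = 3 m
6–8 s: |½(-4 + -8)(2)| = 12 m
8–10 s: |-8| × 2 = 16 m
10–13 s: |½(-8 + -5)(3)| = 19.5 m
Total distance = 426/7 m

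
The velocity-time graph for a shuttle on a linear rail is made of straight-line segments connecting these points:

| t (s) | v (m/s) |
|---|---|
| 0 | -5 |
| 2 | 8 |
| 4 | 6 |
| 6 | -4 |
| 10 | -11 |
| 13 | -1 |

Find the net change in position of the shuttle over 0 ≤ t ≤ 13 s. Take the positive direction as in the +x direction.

-29 m

Displacement is the signed area under the v-t curve.
0–2 s: ½(-5 + 8)(2) = 3 m
2–4 s: ½(8 + 6)(2) = 14 m
4–6 s: ½(6 + -4)(2) = 2 m
6–10 s: ½(-4 + -11)(4) = -30 m
10–13 s: ½(-11 + -1)(3) = -18 m
Net displacement = -29 m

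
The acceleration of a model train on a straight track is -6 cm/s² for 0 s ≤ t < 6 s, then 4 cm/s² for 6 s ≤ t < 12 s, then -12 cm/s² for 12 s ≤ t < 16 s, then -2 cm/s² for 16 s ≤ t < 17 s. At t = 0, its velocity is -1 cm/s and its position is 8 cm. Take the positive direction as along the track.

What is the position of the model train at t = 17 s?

On each constant-a segment, Δv = aΔt and Δx = v₀Δt + ½aΔt²; chain segment to segment.
0–6 s: v starts -1 cm/s; Δx = -1·6 + ½·-6·6² = -114 cm; v ends -37 cm/s.
6–12 s: v starts -37 cm/s; Δx = -37·6 + ½·4·6² = -150 cm; v ends -13 cm/s.
12–16 s: v starts -13 cm/s; Δx = -13·4 + ½·-12·4² = -148 cm; v ends -61 cm/s.
16–17 s: v starts -61 cm/s; Δx = -61·1 + ½·-2·1² = -62 cm; v ends -63 cm/s.
x(17) = 8 + Σ Δx = -466 cm.

-466 cm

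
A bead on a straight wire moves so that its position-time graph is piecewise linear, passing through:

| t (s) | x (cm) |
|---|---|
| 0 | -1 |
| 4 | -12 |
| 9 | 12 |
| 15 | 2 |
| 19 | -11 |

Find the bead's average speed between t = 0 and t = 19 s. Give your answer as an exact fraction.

58/19 cm/s

Average speed = (total path length)/(elapsed time); on a piecewise-linear x-t graph the path length is Σ|Δx|.
0–4 s: |Δx| = |-12 − -1| = 11 cm
4–9 s: |Δx| = |12 − -12| = 24 cm
9–15 s: |Δx| = |2 − 12| = 10 cm
15–19 s: |Δx| = |-11 − 2| = 13 cm
Total path = 58 cm; average speed = 58/19 = 58/19 cm/s.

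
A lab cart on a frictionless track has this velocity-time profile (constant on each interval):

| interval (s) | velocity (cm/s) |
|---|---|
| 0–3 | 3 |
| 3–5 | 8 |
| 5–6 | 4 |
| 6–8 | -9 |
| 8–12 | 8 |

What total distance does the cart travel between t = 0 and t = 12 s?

Total distance travelled is ∫|v| dt — sum the magnitudes of each area piece.
0–3 s: |3| × 3 = 9 cm
3–5 s: |8| × 2 = 16 cm
5–6 s: |4| × 1 = 4 cm
6–8 s: |-9| × 2 = 18 cm
8–12 s: |8| × 4 = 32 cm
Total distance = 79 cm

79 cm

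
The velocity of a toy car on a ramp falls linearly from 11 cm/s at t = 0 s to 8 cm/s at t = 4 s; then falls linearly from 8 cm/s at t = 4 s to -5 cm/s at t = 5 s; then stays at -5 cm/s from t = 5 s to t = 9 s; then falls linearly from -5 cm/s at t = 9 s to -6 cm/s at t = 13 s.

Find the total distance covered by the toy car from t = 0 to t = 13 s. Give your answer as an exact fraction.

2169/26 cm

Distance (not displacement) is the total path length: add the absolute areas under v-t.
0–4 s: |½(11 + 8)(4)| = 38 cm
4–5 s: v = 0 at t = 60/13 s; triangle areas 32/13 + 25/26 = 89/26 cm
5–9 s: |-5| × 4 = 20 cm
9–13 s: |½(-5 + -6)(4)| = 22 cm
Total distance = 2169/26 cm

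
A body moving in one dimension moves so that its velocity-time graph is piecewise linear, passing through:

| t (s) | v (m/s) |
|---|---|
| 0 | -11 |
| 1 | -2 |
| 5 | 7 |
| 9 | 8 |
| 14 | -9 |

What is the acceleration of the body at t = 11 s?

-3.4 m/s²

Acceleration is the slope of the v-t graph on 9–14 s: (-9 − 8)/(14 − 9) = -3.4 m/s².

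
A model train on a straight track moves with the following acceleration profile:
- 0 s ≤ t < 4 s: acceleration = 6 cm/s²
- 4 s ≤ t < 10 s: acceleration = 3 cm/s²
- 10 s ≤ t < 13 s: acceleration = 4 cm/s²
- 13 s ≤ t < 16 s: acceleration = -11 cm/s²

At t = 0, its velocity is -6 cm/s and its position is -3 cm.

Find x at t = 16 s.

403.5 cm

On each constant-a segment, Δv = aΔt and Δx = v₀Δt + ½aΔt²; chain segment to segment.
0–4 s: v starts -6 cm/s; Δx = -6·4 + ½·6·4² = 24 cm; v ends 18 cm/s.
4–10 s: v starts 18 cm/s; Δx = 18·6 + ½·3·6² = 162 cm; v ends 36 cm/s.
10–13 s: v starts 36 cm/s; Δx = 36·3 + ½·4·3² = 126 cm; v ends 48 cm/s.
13–16 s: v starts 48 cm/s; Δx = 48·3 + ½·-11·3² = 94.5 cm; v ends 15 cm/s.
x(16) = -3 + Σ Δx = 403.5 cm.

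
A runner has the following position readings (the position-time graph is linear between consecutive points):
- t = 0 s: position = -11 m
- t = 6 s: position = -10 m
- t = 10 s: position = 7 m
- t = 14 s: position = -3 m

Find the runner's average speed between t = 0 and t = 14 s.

Average speed = (total path length)/(elapsed time); on a piecewise-linear x-t graph the path length is Σ|Δx|.
0–6 s: |Δx| = |-10 − -11| = 1 m
6–10 s: |Δx| = |7 − -10| = 17 m
10–14 s: |Δx| = |-3 − 7| = 10 m
Total path = 28 m; average speed = 28/14 = 2 m/s.

2 m/s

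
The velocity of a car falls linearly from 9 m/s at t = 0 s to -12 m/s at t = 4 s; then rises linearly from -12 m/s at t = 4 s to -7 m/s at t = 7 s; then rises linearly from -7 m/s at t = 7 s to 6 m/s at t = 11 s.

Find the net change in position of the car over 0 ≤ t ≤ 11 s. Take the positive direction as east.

Net displacement equals the area under the velocity-time graph (areas below the axis count negative).
0–4 s: ½(9 + -12)(4) = -6 m
4–7 s: ½(-12 + -7)(3) = -28.5 m
7–11 s: ½(-7 + 6)(4) = -2 m
Net displacement = -36.5 m

-36.5 m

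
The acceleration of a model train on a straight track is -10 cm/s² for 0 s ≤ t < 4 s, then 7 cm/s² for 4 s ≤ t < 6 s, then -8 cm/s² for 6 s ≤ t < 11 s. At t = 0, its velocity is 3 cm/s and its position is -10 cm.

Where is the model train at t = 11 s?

On each constant-a segment, Δv = aΔt and Δx = v₀Δt + ½aΔt²; chain segment to segment.
0–4 s: v starts 3 cm/s; Δx = 3·4 + ½·-10·4² = -68 cm; v ends -37 cm/s.
4–6 s: v starts -37 cm/s; Δx = -37·2 + ½·7·2² = -60 cm; v ends -23 cm/s.
6–11 s: v starts -23 cm/s; Δx = -23·5 + ½·-8·5² = -215 cm; v ends -63 cm/s.
x(11) = -10 + Σ Δx = -353 cm.

-353 cm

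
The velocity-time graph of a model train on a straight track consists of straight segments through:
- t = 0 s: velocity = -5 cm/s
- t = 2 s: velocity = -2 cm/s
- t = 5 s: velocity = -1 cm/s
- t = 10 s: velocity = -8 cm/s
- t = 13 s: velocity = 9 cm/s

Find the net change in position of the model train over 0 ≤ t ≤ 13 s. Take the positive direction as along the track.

Displacement is the signed area under the v-t curve.
0–2 s: ½(-5 + -2)(2) = -7 cm
2–5 s: ½(-2 + -1)(3) = -4.5 cm
5–10 s: ½(-1 + -8)(5) = -22.5 cm
10–13 s: ½(-8 + 9)(3) = 1.5 cm
Net displacement = -32.5 cm

-32.5 cm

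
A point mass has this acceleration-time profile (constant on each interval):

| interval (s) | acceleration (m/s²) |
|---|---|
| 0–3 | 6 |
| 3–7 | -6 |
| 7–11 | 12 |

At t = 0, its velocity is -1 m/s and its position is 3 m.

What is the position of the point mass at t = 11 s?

115 m

On each constant-a segment, Δv = aΔt and Δx = v₀Δt + ½aΔt²; chain segment to segment.
0–3 s: v starts -1 m/s; Δx = -1·3 + ½·6·3² = 24 m; v ends 17 m/s.
3–7 s: v starts 17 m/s; Δx = 17·4 + ½·-6·4² = 20 m; v ends -7 m/s.
7–11 s: v starts -7 m/s; Δx = -7·4 + ½·12·4² = 68 m; v ends 41 m/s.
x(11) = 3 + Σ Δx = 115 m.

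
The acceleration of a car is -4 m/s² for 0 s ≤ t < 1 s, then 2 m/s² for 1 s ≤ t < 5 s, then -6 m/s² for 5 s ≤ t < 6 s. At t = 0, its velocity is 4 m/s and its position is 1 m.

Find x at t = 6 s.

On each constant-a segment, Δv = aΔt and Δx = v₀Δt + ½aΔt²; chain segment to segment.
0–1 s: v starts 4 m/s; Δx = 4·1 + ½·-4·1² = 2 m; v ends 0 m/s.
1–5 s: v starts 0 m/s; Δx = 0·4 + ½·2·4² = 16 m; v ends 8 m/s.
5–6 s: v starts 8 m/s; Δx = 8·1 + ½·-6·1² = 5 m; v ends 2 m/s.
x(6) = 1 + Σ Δx = 24 m.

24 m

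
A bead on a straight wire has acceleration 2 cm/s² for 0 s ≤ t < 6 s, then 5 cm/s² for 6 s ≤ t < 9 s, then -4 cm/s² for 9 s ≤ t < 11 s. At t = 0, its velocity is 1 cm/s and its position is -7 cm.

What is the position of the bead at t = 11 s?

144.5 cm

On each constant-a segment, Δv = aΔt and Δx = v₀Δt + ½aΔt²; chain segment to segment.
0–6 s: v starts 1 cm/s; Δx = 1·6 + ½·2·6² = 42 cm; v ends 13 cm/s.
6–9 s: v starts 13 cm/s; Δx = 13·3 + ½·5·3² = 61.5 cm; v ends 28 cm/s.
9–11 s: v starts 28 cm/s; Δx = 28·2 + ½·-4·2² = 48 cm; v ends 20 cm/s.
x(11) = -7 + Σ Δx = 144.5 cm.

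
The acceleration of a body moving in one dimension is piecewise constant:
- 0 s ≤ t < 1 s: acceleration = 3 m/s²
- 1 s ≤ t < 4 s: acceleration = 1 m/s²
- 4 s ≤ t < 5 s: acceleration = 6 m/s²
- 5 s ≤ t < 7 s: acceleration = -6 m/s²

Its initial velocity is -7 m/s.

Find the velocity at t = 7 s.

Δv equals the area under the a-t graph; then v = v₀ + Δv.
0–1 s: 3 × 1 = 3 m/s
1–4 s: 1 × 3 = 3 m/s
4–5 s: 6 × 1 = 6 m/s
5–7 s: -6 × 2 = -12 m/s
Δv = 0 m/s, so v(7) = -7 + (0) = -7 m/s.

-7 m/s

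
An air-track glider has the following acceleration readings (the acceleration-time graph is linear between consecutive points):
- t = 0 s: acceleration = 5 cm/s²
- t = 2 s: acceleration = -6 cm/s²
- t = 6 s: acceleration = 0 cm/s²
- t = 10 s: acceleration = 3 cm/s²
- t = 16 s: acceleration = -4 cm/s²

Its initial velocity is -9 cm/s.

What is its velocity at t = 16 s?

Δv equals the area under the a-t graph; then v = v₀ + Δv.
0–2 s: ½(5 + -6)(2) = -1 cm/s
2–6 s: ½(-6 + 0)(4) = -12 cm/s
6–10 s: ½(0 + 3)(4) = 6 cm/s
10–16 s: ½(3 + -4)(6) = -3 cm/s
Δv = -10 cm/s, so v(16) = -9 + (-10) = -19 cm/s.

-19 cm/s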